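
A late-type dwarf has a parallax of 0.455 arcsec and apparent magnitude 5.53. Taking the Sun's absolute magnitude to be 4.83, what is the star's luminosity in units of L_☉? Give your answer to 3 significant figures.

L/L_☉ ≈ 0.0253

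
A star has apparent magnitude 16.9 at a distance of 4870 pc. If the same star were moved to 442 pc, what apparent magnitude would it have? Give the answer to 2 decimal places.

m ≈ 11.69

Flux ∝ 1/d², so Δm = 5 log₁₀(d₂/d₁) = 5 log₁₀(442/4870) = -5.211
m₂ = m₁ + Δm = 16.9 + (-5.211) = 11.689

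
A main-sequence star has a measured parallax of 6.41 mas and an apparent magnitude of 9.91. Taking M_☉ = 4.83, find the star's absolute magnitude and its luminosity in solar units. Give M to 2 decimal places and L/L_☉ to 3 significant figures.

M ≈ 3.94; L/L_☉ ≈ 2.26

d = 1/p = 1000/6.41 mas = 156.0 pc
M = m − 5 log₁₀ d + 5 = 9.91 − 5·2.1931 + 5 = 3.944
M − M_☉ = 3.944 − 4.83 = -0.886
L/L_☉ = 10^(−0.4 × -0.886) = 2.261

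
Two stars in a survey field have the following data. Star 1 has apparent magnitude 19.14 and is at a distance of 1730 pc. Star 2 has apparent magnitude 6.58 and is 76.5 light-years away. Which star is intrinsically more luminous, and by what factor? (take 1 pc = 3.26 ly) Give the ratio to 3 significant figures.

Star 2 is more luminous, by a factor of 19.4.

Star 1: M = m − 5 log₁₀ d + 5 = 19.14 − 5·3.2380 + 5 = 7.950
Star 2: d = 76.5 ly / 3.26 = 23.47 pc
Star 2: M = m − 5 log₁₀ d + 5 = 6.58 − 5·1.3704 + 5 = 4.728
ΔM = M_1 − M_2 = 7.950 − (4.728) = 3.222; smaller M is more luminous → Star 2.
L ratio = 10^(0.4 |ΔM|) = 10^1.289 = 19.44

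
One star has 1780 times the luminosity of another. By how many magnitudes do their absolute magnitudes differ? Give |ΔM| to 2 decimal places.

Pogson: ΔM = −2.5 log₁₀(ratio) = −2.5 log₁₀(1780) = −2.5 × 3.2504 = -8.126

|ΔM| ≈ 8.13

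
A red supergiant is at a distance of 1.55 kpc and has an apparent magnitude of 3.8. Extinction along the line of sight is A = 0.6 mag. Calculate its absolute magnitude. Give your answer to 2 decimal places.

d = 1.55 kpc = 1550 pc
5 log₁₀(d/10 pc) = 5 log₁₀(1550) − 5 = 10.952
M = m − 5 log₁₀(d/10) − A = 3.8 − 10.952 − 0.6 = -7.752

M ≈ -7.75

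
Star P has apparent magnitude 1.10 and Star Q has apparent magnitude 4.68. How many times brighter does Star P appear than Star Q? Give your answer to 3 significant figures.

Magnitude difference = -3.58
Flux ratio = 10^(−0.4 Δm) = 10^(−0.4 × -3.58) = 10^1.432 = 27.04

27.0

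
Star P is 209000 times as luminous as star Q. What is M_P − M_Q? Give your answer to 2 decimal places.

Pogson: ΔM = −2.5 log₁₀(ratio) = −2.5 log₁₀(209000) = −2.5 × 5.3201 = -13.300
Star P is brighter, so it has the smaller magnitude: the difference is negative.

M_P − M_Q ≈ -13.30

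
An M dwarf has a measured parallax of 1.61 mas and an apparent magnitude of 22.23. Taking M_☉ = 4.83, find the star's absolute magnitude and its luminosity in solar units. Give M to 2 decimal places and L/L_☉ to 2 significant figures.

M ≈ 13.26; L/L_☉ ≈ 4.2×10^-4

d = 1/p = 1000/1.61 mas = 621.1 pc
M = m − 5 log₁₀ d + 5 = 22.23 − 5·2.7932 + 5 = 13.264
M − M_☉ = 13.264 − 4.83 = 8.434
L/L_☉ = 10^(−0.4 × 8.434) = 4.230×10^-4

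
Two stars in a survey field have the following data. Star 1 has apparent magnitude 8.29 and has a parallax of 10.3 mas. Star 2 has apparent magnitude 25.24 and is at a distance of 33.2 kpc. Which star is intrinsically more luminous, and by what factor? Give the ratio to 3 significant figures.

Star 1 is more luminous, by a factor of 51.5.

Star 1: p = 10.3 mas = 0.0103″ → d = 1/p = 97.09 pc
Star 1: M = m − 5 log₁₀ d + 5 = 8.29 − 5·1.9872 + 5 = 3.354
Star 2: d = 33.2 kpc = 33200 pc
Star 2: M = m − 5 log₁₀ d + 5 = 25.24 − 5·4.5211 + 5 = 7.634
ΔM = M_1 − M_2 = 3.354 − (7.634) = -4.280; smaller M is more luminous → Star 1.
L ratio = 10^(0.4 |ΔM|) = 10^1.712 = 51.53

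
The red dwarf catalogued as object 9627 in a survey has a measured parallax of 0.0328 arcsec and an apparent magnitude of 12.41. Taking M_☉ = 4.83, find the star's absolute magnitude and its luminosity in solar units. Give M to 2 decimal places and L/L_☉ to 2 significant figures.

M ≈ 9.99; L/L_☉ ≈ 8.6×10^-3

d = 1/p = 1/0.0328″ = 30.49 pc
M = m − 5 log₁₀ d + 5 = 12.41 − 5·1.4841 + 5 = 9.989
M − M_☉ = 9.989 − 4.83 = 5.159
L/L_☉ = 10^(−0.4 × 5.159) = 8.635×10^-3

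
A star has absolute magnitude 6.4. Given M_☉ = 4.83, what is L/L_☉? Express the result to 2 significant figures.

L/L_☉ ≈ 0.24

M − M_☉ = 6.4 − 4.83 = 1.570
L/L_☉ = 10^(−0.4 (M − M_☉)) = 10^-0.628 = 0.2355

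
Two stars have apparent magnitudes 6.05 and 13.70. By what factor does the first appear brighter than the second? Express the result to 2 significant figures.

Magnitude difference = -7.65
Flux ratio = 10^(−0.4 Δm) = 10^(−0.4 × -7.65) = 10^3.060 = 1148

1100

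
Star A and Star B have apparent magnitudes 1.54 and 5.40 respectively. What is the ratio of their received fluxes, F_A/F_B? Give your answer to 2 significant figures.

F_A/F_B ≈ 35

Magnitude difference = -3.86
Flux ratio = 10^(−0.4 Δm) = 10^(−0.4 × -3.86) = 10^1.544 = 34.99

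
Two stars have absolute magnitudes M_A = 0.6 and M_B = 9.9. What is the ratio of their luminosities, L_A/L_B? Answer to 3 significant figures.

ΔM = M_A − M_B = -9.3
L_A/L_B = 10^(−0.4 ΔM) = 10^3.720 = 5248

L_A/L_B ≈ 5250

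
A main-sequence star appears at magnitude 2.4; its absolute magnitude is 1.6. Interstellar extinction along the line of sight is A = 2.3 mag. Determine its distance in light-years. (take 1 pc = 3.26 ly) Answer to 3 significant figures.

m − M = 5 log₁₀(d/10 pc) + A  ⇒  2.4 − (1.6) − 2.3 = 5 log₁₀(d/10)
-1.500 = 5 log₁₀(d/10)
log₁₀ d = (m − M − A)/5 + 1 = 0.7000
d = 10^0.7000 = 5.012 pc
= 16.34 ly

d ≈ 16.3 ly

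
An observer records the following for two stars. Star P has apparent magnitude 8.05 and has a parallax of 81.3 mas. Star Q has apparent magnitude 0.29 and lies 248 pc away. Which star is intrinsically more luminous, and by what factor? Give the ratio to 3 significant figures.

Star Q is more luminous, by a factor of 517000.

Star P: p = 81.3 mas = 0.0813″ → d = 1/p = 12.30 pc
Star P: M = m − 5 log₁₀ d + 5 = 8.05 − 5·1.0899 + 5 = 7.600
Star Q: M = m − 5 log₁₀ d + 5 = 0.29 − 5·2.3945 + 5 = -6.682
ΔM = M_P − M_Q = 7.600 − (-6.682) = 14.283; smaller M is more luminous → Star Q.
L ratio = 10^(0.4 |ΔM|) = 10^5.713 = 516500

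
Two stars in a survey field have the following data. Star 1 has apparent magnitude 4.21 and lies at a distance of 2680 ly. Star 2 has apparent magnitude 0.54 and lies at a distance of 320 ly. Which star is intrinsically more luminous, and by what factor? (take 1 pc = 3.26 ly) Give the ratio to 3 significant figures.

Star 1 is more luminous, by a factor of 2.39.

Star 1: d = 2680 ly / 3.26 = 822.1 pc
Star 1: M = m − 5 log₁₀ d + 5 = 4.21 − 5·2.9149 + 5 = -5.365
Star 2: d = 320 ly / 3.26 = 98.16 pc
Star 2: M = m − 5 log₁₀ d + 5 = 0.54 − 5·1.9919 + 5 = -4.420
ΔM = M_1 − M_2 = -5.365 − (-4.420) = -0.945; smaller M is more luminous → Star 1.
L ratio = 10^(0.4 |ΔM|) = 10^0.378 = 2.388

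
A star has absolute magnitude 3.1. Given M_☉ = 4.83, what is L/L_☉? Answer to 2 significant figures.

M − M_☉ = 3.1 − 4.83 = -1.730
L/L_☉ = 10^(−0.4 (M − M_☉)) = 10^0.692 = 4.920

L/L_☉ ≈ 4.9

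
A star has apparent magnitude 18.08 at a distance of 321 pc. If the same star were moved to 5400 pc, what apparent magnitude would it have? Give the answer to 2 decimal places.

m ≈ 24.21

Flux ∝ 1/d², so Δm = 5 log₁₀(d₂/d₁) = 5 log₁₀(5400/321) = 6.129
m₂ = m₁ + Δm = 18.08 + (6.129) = 24.209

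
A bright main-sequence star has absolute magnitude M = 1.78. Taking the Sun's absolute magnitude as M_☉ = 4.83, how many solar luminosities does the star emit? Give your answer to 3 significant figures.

M − M_☉ = 1.78 − 4.83 = -3.050
L/L_☉ = 10^(−0.4 (M − M_☉)) = 10^1.220 = 16.60

L/L_☉ ≈ 16.6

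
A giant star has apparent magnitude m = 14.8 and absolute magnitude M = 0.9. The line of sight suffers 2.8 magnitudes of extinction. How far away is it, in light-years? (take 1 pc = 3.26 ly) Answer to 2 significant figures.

m − M = 5 log₁₀(d/10 pc) + A  ⇒  14.8 − (0.9) − 2.8 = 5 log₁₀(d/10)
11.100 = 5 log₁₀(d/10)
log₁₀ d = (m − M − A)/5 + 1 = 3.2200
d = 10^3.2200 = 1660 pc
= 5410 ly

d ≈ 5400 ly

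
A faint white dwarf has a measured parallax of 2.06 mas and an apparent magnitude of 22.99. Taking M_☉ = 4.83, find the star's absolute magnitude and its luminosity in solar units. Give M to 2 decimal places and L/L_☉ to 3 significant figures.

M ≈ 14.56; L/L_☉ ≈ 1.28×10^-4

d = 1/p = 1000/2.06 mas = 485.4 pc
M = m − 5 log₁₀ d + 5 = 22.99 − 5·2.6861 + 5 = 14.559
M − M_☉ = 14.559 − 4.83 = 9.729
L/L_☉ = 10^(−0.4 × 9.729) = 1.283×10^-4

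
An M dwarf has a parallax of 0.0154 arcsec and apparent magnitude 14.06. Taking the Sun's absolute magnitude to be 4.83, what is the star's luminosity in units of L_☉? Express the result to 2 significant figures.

L/L_☉ ≈ 8.6×10^-3

d = 1/p = 1/0.0154″ = 64.94 pc
M = m − 5 log₁₀ d + 5 = 14.06 − 5·1.8125 + 5 = 9.998
M − M_☉ = 9.998 − 4.83 = 5.168
L/L_☉ = 10^(−0.4 × 5.168) = 8.570×10^-3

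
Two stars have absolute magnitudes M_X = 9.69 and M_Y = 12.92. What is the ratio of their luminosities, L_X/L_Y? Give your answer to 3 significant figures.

L_X/L_Y ≈ 19.6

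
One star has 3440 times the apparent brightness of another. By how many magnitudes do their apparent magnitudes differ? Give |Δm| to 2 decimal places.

Pogson: Δm = −2.5 log₁₀(ratio) = −2.5 log₁₀(3440) = −2.5 × 3.5366 = -8.841

|Δm| ≈ 8.84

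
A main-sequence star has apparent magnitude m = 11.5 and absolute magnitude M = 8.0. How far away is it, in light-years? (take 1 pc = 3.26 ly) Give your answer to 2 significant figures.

μ = m − M = 3.500
m − M = 5 log₁₀ d − 5
log₁₀ d = (m − M)/5 + 1 = 1.7000
d = 10^1.7000 = 50.12 pc
= 163.4 ly

d ≈ 160 ly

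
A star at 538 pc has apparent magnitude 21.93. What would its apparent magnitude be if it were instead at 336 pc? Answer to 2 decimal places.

m ≈ 20.91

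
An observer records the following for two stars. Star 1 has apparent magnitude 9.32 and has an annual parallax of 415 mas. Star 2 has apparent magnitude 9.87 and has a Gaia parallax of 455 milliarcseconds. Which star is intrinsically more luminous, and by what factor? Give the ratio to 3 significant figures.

Star 1: p = 415 mas = 0.415″ → d = 1/p = 2.410 pc
Star 1: M = m − 5 log₁₀ d + 5 = 9.32 − 5·0.3820 + 5 = 12.410
Star 2: p = 455 mas = 0.455″ → d = 1/p = 2.198 pc
Star 2: M = m − 5 log₁₀ d + 5 = 9.87 − 5·0.3420 + 5 = 13.160
ΔM = M_1 − M_2 = 12.410 − (13.160) = -0.750; smaller M is more luminous → Star 1.
L ratio = 10^(0.4 |ΔM|) = 10^0.300 = 1.995

Star 1 is more luminous, by a factor of 1.99.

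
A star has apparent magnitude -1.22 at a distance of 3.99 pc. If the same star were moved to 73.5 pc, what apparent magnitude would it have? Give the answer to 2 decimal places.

Flux ∝ 1/d², so Δm = 5 log₁₀(d₂/d₁) = 5 log₁₀(73.5/3.99) = 6.327
m₂ = m₁ + Δm = -1.22 + (6.327) = 5.107

m ≈ 5.11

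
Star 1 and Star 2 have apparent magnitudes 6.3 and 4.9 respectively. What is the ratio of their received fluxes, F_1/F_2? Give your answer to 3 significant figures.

Magnitude difference = 1.4
Flux ratio = 10^(−0.4 Δm) = 10^(−0.4 × 1.4) = 10^-0.560 = 0.2754

F_1/F_2 ≈ 0.275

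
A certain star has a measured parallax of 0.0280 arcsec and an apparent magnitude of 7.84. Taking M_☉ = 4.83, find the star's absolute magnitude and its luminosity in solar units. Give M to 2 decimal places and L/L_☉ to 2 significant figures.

d = 1/p = 1/0.0280″ = 35.71 pc
M = m − 5 log₁₀ d + 5 = 7.84 − 5·1.5528 + 5 = 5.076
M − M_☉ = 5.076 − 4.83 = 0.246
L/L_☉ = 10^(−0.4 × 0.246) = 0.7974

M ≈ 5.08; L/L_☉ ≈ 0.80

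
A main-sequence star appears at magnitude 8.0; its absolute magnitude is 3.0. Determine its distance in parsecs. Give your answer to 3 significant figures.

d ≈ 100 pc

μ = m − M = 5.000
m − M = 5 log₁₀ d − 5
log₁₀ d = (m − M)/5 + 1 = 2.0000
d = 10^2.0000 = 100.0 pc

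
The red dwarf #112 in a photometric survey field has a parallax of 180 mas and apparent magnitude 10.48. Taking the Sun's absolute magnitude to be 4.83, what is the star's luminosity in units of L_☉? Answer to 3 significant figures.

L/L_☉ ≈ 1.70×10^-3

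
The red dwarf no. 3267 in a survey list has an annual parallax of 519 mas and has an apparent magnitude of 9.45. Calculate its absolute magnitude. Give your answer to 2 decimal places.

p = 519 mas = 0.519″ → d = 1/p = 1.927 pc
5 log₁₀(d/10 pc) = 5 log₁₀(1.927) − 5 = -3.576
M = m − 5 log₁₀(d/10) = 9.45 + 3.576 = 13.026

M ≈ 13.03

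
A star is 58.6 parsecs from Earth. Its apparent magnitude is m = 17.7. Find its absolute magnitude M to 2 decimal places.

M ≈ 13.86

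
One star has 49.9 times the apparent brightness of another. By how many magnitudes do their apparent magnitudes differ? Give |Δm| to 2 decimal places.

|Δm| ≈ 4.25

Pogson: Δm = −2.5 log₁₀(ratio) = −2.5 log₁₀(49.9) = −2.5 × 1.6981 = -4.245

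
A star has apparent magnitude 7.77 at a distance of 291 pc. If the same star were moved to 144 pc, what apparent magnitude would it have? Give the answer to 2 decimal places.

m ≈ 6.24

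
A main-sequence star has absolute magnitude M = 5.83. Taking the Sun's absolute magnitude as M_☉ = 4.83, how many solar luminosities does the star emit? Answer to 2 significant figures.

L/L_☉ ≈ 0.40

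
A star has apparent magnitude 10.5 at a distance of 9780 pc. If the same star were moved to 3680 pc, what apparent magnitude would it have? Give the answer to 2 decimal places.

m ≈ 8.38

Flux ∝ 1/d², so Δm = 5 log₁₀(d₂/d₁) = 5 log₁₀(3680/9780) = -2.122
m₂ = m₁ + Δm = 10.5 + (-2.122) = 8.378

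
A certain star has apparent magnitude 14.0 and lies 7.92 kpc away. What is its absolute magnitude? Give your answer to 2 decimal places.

M ≈ -0.49

d = 7.92 kpc = 7920 pc
5 log₁₀(d/10 pc) = 5 log₁₀(7920) − 5 = 14.494
M = m − 5 log₁₀(d/10) = 14.0 − 14.494 = -0.494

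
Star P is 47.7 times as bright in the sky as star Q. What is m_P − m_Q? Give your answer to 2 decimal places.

m_P − m_Q ≈ -4.20

Pogson: Δm = −2.5 log₁₀(ratio) = −2.5 log₁₀(47.7) = −2.5 × 1.6785 = -4.196
Star P is brighter, so it has the smaller magnitude: the difference is negative.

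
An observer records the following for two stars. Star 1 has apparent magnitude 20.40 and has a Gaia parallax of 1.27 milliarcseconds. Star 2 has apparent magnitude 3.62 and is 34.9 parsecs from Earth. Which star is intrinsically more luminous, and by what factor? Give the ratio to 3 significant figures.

Star 1: p = 1.27 mas = 1.27×10^-3″ → d = 1/p = 787.4 pc
Star 1: M = m − 5 log₁₀ d + 5 = 20.40 − 5·2.8962 + 5 = 10.919
Star 2: M = m − 5 log₁₀ d + 5 = 3.62 − 5·1.5428 + 5 = 0.906
ΔM = M_1 − M_2 = 10.919 − (0.906) = 10.013; smaller M is more luminous → Star 2.
L ratio = 10^(0.4 |ΔM|) = 10^4.005 = 10120

Star 2 is more luminous, by a factor of 10100.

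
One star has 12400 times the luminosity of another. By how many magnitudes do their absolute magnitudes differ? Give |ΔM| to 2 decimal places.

|ΔM| ≈ 10.23

Pogson: ΔM = −2.5 log₁₀(ratio) = −2.5 log₁₀(12400) = −2.5 × 4.0934 = -10.234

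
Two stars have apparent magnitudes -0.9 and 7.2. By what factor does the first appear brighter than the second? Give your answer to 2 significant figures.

Magnitude difference = -8.1
Flux ratio = 10^(−0.4 Δm) = 10^(−0.4 × -8.1) = 10^3.240 = 1738

1700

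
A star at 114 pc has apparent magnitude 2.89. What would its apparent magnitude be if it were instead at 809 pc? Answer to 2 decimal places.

m ≈ 7.15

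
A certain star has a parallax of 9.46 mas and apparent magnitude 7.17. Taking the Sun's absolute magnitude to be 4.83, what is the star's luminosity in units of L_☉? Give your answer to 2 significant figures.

L/L_☉ ≈ 13

d = 1/p = 1000/9.46 mas = 105.7 pc
M = m − 5 log₁₀ d + 5 = 7.17 − 5·2.0241 + 5 = 2.049
M − M_☉ = 2.049 − 4.83 = -2.781
L/L_☉ = 10^(−0.4 × -2.781) = 12.95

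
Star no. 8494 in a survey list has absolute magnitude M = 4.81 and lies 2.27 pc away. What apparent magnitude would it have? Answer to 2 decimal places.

m ≈ 1.59

m = M + 5 log₁₀ d − 5 = 4.81 + 5·0.3560 − 5 = 1.590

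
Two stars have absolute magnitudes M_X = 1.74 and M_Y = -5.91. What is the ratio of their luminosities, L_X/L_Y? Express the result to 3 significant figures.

L_X/L_Y ≈ 8.71×10^-4

ΔM = M_X − M_Y = 7.65
L_X/L_Y = 10^(−0.4 ΔM) = 10^-3.060 = 8.710×10^-4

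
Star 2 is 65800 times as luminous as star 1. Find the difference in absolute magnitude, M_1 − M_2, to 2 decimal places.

M_1 − M_2 ≈ 12.05

Pogson: ΔM = −2.5 log₁₀(ratio) = −2.5 log₁₀(65800) = −2.5 × 4.8182 = -12.046
Star 2 is brighter so has the smaller magnitude: M_1 − M_2 is positive.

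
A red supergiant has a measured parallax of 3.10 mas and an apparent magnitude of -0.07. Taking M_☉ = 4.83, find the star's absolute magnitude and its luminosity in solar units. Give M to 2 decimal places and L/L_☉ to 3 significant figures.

M ≈ -7.61; L/L_☉ ≈ 94900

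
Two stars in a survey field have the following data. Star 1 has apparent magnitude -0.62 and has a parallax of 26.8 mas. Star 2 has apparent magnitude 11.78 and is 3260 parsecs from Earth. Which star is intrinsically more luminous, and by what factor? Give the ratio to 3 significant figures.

Star 1: p = 26.8 mas = 0.0268″ → d = 1/p = 37.31 pc
Star 1: M = m − 5 log₁₀ d + 5 = -0.62 − 5·1.5719 + 5 = -3.479
Star 2: M = m − 5 log₁₀ d + 5 = 11.78 − 5·3.5132 + 5 = -0.786
ΔM = M_1 − M_2 = -3.479 − (-0.786) = -2.693; smaller M is more luminous → Star 1.
L ratio = 10^(0.4 |ΔM|) = 10^1.077 = 11.95

Star 1 is more luminous, by a factor of 11.9.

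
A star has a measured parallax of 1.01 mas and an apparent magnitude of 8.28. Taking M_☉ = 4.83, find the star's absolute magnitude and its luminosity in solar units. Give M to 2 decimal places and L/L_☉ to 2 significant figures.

d = 1/p = 1000/1.01 mas = 990.1 pc
M = m − 5 log₁₀ d + 5 = 8.28 − 5·2.9957 + 5 = -1.698
M − M_☉ = -1.698 − 4.83 = -6.528
L/L_☉ = 10^(−0.4 × -6.528) = 408.7

M ≈ -1.70; L/L_☉ ≈ 410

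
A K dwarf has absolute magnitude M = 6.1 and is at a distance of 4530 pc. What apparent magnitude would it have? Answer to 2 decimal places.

m = M + 5 log₁₀ d − 5 = 6.1 + 5·3.6561 − 5 = 19.380

m ≈ 19.38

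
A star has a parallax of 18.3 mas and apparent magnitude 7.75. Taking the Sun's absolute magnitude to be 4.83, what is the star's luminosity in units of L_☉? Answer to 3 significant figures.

d = 1/p = 1000/18.3 mas = 54.64 pc
M = m − 5 log₁₀ d + 5 = 7.75 − 5·1.7375 + 5 = 4.062
M − M_☉ = 4.062 − 4.83 = -0.768
L/L_☉ = 10^(−0.4 × -0.768) = 2.028

L/L_☉ ≈ 2.03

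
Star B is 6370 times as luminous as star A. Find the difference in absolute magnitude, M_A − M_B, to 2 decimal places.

M_A − M_B ≈ 9.51

Pogson: ΔM = −2.5 log₁₀(ratio) = −2.5 log₁₀(6370) = −2.5 × 3.8041 = -9.510
Star B is brighter so has the smaller magnitude: M_A − M_B is positive.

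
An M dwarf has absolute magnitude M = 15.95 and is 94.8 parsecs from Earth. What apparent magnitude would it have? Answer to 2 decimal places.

m = M + 5 log₁₀ d − 5 = 15.95 + 5·1.9768 − 5 = 20.834

m ≈ 20.83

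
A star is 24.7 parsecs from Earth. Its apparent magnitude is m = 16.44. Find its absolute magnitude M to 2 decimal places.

M ≈ 14.48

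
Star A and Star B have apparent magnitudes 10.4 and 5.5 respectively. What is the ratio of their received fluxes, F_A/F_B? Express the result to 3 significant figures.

Magnitude difference = 4.9
Flux ratio = 10^(−0.4 Δm) = 10^(−0.4 × 4.9) = 10^-1.960 = 0.01096

F_A/F_B ≈ 0.0110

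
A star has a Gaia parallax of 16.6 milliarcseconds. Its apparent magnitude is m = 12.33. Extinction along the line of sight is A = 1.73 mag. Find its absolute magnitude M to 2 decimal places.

M ≈ 6.70

p = 16.6 mas = 0.0166″ → d = 1/p = 60.24 pc
5 log₁₀(d/10 pc) = 5 log₁₀(60.24) − 5 = 3.899
M = m − 5 log₁₀(d/10) − A = 12.33 − 3.899 − 1.73 = 6.701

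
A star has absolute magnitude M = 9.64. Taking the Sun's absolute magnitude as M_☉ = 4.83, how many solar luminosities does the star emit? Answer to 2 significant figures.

M − M_☉ = 9.64 − 4.83 = 4.810
L/L_☉ = 10^(−0.4 (M − M_☉)) = 10^-1.924 = 0.01191

L/L_☉ ≈ 0.012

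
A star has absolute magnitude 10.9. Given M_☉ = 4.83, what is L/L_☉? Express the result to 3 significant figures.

M − M_☉ = 10.9 − 4.83 = 6.070
L/L_☉ = 10^(−0.4 (M − M_☉)) = 10^-2.428 = 3.733×10^-3

L/L_☉ ≈ 3.73×10^-3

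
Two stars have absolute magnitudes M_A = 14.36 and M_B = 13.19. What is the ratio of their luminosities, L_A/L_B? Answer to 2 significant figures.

ΔM = M_A − M_B = 1.17
L_A/L_B = 10^(−0.4 ΔM) = 10^-0.468 = 0.3404

L_A/L_B ≈ 0.34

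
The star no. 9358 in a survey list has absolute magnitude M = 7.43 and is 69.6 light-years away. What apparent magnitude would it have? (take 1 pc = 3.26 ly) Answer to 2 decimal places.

d = 69.6 ly / 3.26 = 21.35 pc
m = M + 5 log₁₀ d − 5 = 7.43 + 5·1.3294 − 5 = 9.077

m ≈ 9.08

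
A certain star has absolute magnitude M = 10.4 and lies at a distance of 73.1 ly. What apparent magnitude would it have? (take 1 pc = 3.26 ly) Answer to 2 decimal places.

m ≈ 12.15

d = 73.1 ly / 3.26 = 22.42 pc
m = M + 5 log₁₀ d − 5 = 10.4 + 5·1.3507 − 5 = 12.153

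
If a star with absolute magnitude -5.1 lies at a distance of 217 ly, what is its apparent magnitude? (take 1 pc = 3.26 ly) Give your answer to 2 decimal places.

d = 217 ly / 3.26 = 66.56 pc
m = M + 5 log₁₀ d − 5 = -5.1 + 5·1.8232 − 5 = -0.984

m ≈ -0.98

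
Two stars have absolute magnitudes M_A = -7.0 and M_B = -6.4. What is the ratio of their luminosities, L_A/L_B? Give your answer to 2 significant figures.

L_A/L_B ≈ 1.7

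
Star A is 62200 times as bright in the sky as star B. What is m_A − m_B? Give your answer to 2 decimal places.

m_A − m_B ≈ -11.98

Pogson: Δm = −2.5 log₁₀(ratio) = −2.5 log₁₀(62200) = −2.5 × 4.7938 = -11.984
Star A is brighter, so it has the smaller magnitude: the difference is negative.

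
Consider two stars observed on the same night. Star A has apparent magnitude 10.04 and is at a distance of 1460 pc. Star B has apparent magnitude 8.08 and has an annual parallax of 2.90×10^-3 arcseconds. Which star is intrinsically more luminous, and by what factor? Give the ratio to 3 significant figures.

Star A is more luminous, by a factor of 2.95.

Star A: M = m − 5 log₁₀ d + 5 = 10.04 − 5·3.1644 + 5 = -0.782
Star B: d = 1/p = 1/2.90×10^-3″ = 344.8 pc
Star B: M = m − 5 log₁₀ d + 5 = 8.08 − 5·2.5376 + 5 = 0.392
ΔM = M_A − M_B = -0.782 − (0.392) = -1.174; smaller M is more luminous → Star A.
L ratio = 10^(0.4 |ΔM|) = 10^0.470 = 2.948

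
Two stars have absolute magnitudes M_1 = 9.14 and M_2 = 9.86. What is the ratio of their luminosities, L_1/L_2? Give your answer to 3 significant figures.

ΔM = M_1 − M_2 = -0.72
L_1/L_2 = 10^(−0.4 ΔM) = 10^0.288 = 1.941

L_1/L_2 ≈ 1.94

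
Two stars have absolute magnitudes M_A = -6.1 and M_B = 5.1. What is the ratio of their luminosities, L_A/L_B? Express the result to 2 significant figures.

L_A/L_B ≈ 30000

ΔM = M_A − M_B = -11.2
L_A/L_B = 10^(−0.4 ΔM) = 10^4.480 = 30200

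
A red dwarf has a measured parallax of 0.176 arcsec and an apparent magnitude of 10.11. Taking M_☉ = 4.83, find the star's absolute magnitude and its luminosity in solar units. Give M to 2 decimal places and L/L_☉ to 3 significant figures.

d = 1/p = 1/0.176″ = 5.682 pc
M = m − 5 log₁₀ d + 5 = 10.11 − 5·0.7545 + 5 = 11.338
M − M_☉ = 11.338 − 4.83 = 6.508
L/L_☉ = 10^(−0.4 × 6.508) = 2.494×10^-3

M ≈ 11.34; L/L_☉ ≈ 2.49×10^-3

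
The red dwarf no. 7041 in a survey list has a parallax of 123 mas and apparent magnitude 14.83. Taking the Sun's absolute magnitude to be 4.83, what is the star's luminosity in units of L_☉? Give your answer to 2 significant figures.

d = 1/p = 1000/123 mas = 8.130 pc
M = m − 5 log₁₀ d + 5 = 14.83 − 5·0.9101 + 5 = 15.280
M − M_☉ = 15.280 − 4.83 = 10.450
L/L_☉ = 10^(−0.4 × 10.450) = 6.610×10^-5

L/L_☉ ≈ 6.6×10^-5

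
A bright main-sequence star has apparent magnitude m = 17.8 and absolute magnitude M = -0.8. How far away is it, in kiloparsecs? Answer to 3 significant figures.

μ = m − M = 18.600
m − M = 5 log₁₀ d − 5
log₁₀ d = (m − M)/5 + 1 = 4.7200
d = 10^4.7200 = 52480 pc
= 52.48 kpc

d ≈ 52.5 kpc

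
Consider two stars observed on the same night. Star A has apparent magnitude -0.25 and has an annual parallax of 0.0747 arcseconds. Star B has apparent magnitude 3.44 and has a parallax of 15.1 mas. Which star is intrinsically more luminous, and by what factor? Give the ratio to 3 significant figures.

Star A is more luminous, by a factor of 1.22.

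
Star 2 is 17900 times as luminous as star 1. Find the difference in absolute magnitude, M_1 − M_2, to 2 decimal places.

M_1 − M_2 ≈ 10.63

Pogson: ΔM = −2.5 log₁₀(ratio) = −2.5 log₁₀(17900) = −2.5 × 4.2529 = -10.632
Star 2 is brighter so has the smaller magnitude: M_1 − M_2 is positive.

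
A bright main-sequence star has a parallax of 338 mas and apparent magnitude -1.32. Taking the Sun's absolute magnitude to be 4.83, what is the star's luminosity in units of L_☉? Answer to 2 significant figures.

d = 1/p = 1000/338 mas = 2.959 pc
M = m − 5 log₁₀ d + 5 = -1.32 − 5·0.4711 + 5 = 1.325
M − M_☉ = 1.325 − 4.83 = -3.505
L/L_☉ = 10^(−0.4 × -3.505) = 25.24

L/L_☉ ≈ 25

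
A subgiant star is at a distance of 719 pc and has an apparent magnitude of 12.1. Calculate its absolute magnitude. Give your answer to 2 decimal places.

M ≈ 2.82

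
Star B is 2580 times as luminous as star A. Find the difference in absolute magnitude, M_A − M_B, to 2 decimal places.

M_A − M_B ≈ 8.53

Pogson: ΔM = −2.5 log₁₀(ratio) = −2.5 log₁₀(2580) = −2.5 × 3.4116 = -8.529
Star B is brighter so has the smaller magnitude: M_A − M_B is positive.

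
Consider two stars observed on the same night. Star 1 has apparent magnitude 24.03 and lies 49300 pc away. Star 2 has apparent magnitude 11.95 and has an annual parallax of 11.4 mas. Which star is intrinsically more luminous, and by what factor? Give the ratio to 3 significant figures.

Star 1 is more luminous, by a factor of 4.65.

Star 1: M = m − 5 log₁₀ d + 5 = 24.03 − 5·4.6928 + 5 = 5.566
Star 2: p = 11.4 mas = 0.0114″ → d = 1/p = 87.72 pc
Star 2: M = m − 5 log₁₀ d + 5 = 11.95 − 5·1.9431 + 5 = 7.235
ΔM = M_1 − M_2 = 5.566 − (7.235) = -1.669; smaller M is more luminous → Star 1.
L ratio = 10^(0.4 |ΔM|) = 10^0.668 = 4.651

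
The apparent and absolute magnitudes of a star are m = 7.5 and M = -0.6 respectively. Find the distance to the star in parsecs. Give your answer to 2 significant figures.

d ≈ 420 pc

Distance modulus: m − M = 7.5 − (-0.6) = 8.100
m − M = 5 log₁₀ d − 5
log₁₀ d = (m − M)/5 + 1 = 2.6200
d = 10^2.6200 = 416.9 pc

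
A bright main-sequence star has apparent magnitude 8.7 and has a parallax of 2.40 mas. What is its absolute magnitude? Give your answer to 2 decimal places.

p = 2.40 mas = 2.40×10^-3″ → d = 1/p = 416.7 pc
5 log₁₀(d/10 pc) = 5 log₁₀(416.7) − 5 = 8.099
M = m − 5 log₁₀(d/10) = 8.7 − 8.099 = 0.601

M ≈ 0.60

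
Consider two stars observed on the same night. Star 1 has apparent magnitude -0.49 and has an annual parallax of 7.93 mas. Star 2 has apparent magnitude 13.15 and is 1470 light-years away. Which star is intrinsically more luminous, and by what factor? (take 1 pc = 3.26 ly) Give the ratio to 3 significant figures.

Star 1: p = 7.93 mas = 7.93×10^-3″ → d = 1/p = 126.1 pc
Star 1: M = m − 5 log₁₀ d + 5 = -0.49 − 5·2.1007 + 5 = -5.994
Star 2: d = 1470 ly / 3.26 = 450.9 pc
Star 2: M = m − 5 log₁₀ d + 5 = 13.15 − 5·2.6541 + 5 = 4.880
ΔM = M_1 − M_2 = -5.994 − (4.880) = -10.873; smaller M is more luminous → Star 1.
L ratio = 10^(0.4 |ΔM|) = 10^4.349 = 22350

Star 1 is more luminous, by a factor of 22300.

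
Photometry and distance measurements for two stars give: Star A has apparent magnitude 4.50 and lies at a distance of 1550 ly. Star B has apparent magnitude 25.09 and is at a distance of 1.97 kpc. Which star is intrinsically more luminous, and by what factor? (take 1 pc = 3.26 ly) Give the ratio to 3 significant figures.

Star A is more luminous, by a factor of 1.00×10^7.

Star A: d = 1550 ly / 3.26 = 475.5 pc
Star A: M = m − 5 log₁₀ d + 5 = 4.50 − 5·2.6771 + 5 = -3.886
Star B: d = 1.97 kpc = 1970 pc
Star B: M = m − 5 log₁₀ d + 5 = 25.09 − 5·3.2945 + 5 = 13.618
ΔM = M_A − M_B = -3.886 − (13.618) = -17.503; smaller M is more luminous → Star A.
L ratio = 10^(0.4 |ΔM|) = 10^7.001 = 1.003×10^7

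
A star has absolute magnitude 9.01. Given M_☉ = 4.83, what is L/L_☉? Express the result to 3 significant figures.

L/L_☉ ≈ 0.0213

M − M_☉ = 9.01 − 4.83 = 4.180
L/L_☉ = 10^(−0.4 (M − M_☉)) = 10^-1.672 = 0.02128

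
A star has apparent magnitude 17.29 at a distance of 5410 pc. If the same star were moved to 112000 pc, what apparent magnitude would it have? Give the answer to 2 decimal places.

Flux ∝ 1/d², so Δm = 5 log₁₀(d₂/d₁) = 5 log₁₀(112000/5410) = 6.580
m₂ = m₁ + Δm = 17.29 + (6.580) = 23.870

m ≈ 23.87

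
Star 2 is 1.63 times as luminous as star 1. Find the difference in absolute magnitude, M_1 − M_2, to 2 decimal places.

M_1 − M_2 ≈ 0.53

Pogson: ΔM = −2.5 log₁₀(ratio) = −2.5 log₁₀(1.63) = −2.5 × 0.2122 = -0.530
Star 2 is brighter so has the smaller magnitude: M_1 − M_2 is positive.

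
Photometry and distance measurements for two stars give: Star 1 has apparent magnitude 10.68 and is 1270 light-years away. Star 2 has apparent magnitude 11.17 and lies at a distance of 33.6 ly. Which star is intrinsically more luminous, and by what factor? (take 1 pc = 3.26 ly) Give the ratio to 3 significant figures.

Star 1 is more luminous, by a factor of 2240.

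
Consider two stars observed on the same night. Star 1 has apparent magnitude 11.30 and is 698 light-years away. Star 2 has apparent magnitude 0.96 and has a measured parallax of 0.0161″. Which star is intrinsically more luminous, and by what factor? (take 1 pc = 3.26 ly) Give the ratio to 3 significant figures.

Star 2 is more luminous, by a factor of 1150.

Star 1: d = 698 ly / 3.26 = 214.1 pc
Star 1: M = m − 5 log₁₀ d + 5 = 11.30 − 5·2.3306 + 5 = 4.647
Star 2: d = 1/p = 1/0.0161″ = 62.11 pc
Star 2: M = m − 5 log₁₀ d + 5 = 0.96 − 5·1.7932 + 5 = -3.006
ΔM = M_1 − M_2 = 4.647 − (-3.006) = 7.653; smaller M is more luminous → Star 2.
L ratio = 10^(0.4 |ΔM|) = 10^3.061 = 1151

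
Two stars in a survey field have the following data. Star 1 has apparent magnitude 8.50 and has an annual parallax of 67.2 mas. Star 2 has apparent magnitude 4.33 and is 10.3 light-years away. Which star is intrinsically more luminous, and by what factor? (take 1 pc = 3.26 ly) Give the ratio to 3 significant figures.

Star 2 is more luminous, by a factor of 2.10.

Star 1: p = 67.2 mas = 0.0672″ → d = 1/p = 14.88 pc
Star 1: M = m − 5 log₁₀ d + 5 = 8.50 − 5·1.1726 + 5 = 7.637
Star 2: d = 10.3 ly / 3.26 = 3.160 pc
Star 2: M = m − 5 log₁₀ d + 5 = 4.33 − 5·0.4996 + 5 = 6.832
ΔM = M_1 − M_2 = 7.637 − (6.832) = 0.805; smaller M is more luminous → Star 2.
L ratio = 10^(0.4 |ΔM|) = 10^0.322 = 2.099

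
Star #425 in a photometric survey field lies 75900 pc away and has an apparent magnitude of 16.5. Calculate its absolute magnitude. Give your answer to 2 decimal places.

M ≈ -2.90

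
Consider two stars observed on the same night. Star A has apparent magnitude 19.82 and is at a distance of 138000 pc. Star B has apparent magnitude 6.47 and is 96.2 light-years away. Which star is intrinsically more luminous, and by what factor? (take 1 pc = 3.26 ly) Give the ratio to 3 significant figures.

Star A: M = m − 5 log₁₀ d + 5 = 19.82 − 5·5.1399 + 5 = -0.879
Star B: d = 96.2 ly / 3.26 = 29.51 pc
Star B: M = m − 5 log₁₀ d + 5 = 6.47 − 5·1.4700 + 5 = 4.120
ΔM = M_A − M_B = -0.879 − (4.120) = -5.000; smaller M is more luminous → Star A.
L ratio = 10^(0.4 |ΔM|) = 10^2.000 = 99.96

Star A is more luminous, by a factor of 100.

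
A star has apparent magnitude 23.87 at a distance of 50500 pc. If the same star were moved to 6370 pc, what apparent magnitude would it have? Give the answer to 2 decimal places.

m ≈ 19.37

Flux ∝ 1/d², so Δm = 5 log₁₀(d₂/d₁) = 5 log₁₀(6370/50500) = -4.496
m₂ = m₁ + Δm = 23.87 + (-4.496) = 19.374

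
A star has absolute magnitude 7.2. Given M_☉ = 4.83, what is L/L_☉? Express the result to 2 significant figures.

M − M_☉ = 7.2 − 4.83 = 2.370
L/L_☉ = 10^(−0.4 (M − M_☉)) = 10^-0.948 = 0.1127

L/L_☉ ≈ 0.11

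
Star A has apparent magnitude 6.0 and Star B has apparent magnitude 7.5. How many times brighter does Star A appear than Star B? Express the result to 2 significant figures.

4.0

Δm = 6.0 − (7.5) = -1.5
Flux ratio = 10^(−0.4 Δm) = 10^(−0.4 × -1.5) = 10^0.600 = 3.981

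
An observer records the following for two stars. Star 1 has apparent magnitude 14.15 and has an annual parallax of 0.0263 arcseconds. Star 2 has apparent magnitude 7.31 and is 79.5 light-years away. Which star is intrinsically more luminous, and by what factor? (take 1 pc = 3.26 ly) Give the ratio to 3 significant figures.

Star 1: d = 1/p = 1/0.0263″ = 38.02 pc
Star 1: M = m − 5 log₁₀ d + 5 = 14.15 − 5·1.5800 + 5 = 11.250
Star 2: d = 79.5 ly / 3.26 = 24.39 pc
Star 2: M = m − 5 log₁₀ d + 5 = 7.31 − 5·1.3871 + 5 = 5.374
ΔM = M_1 − M_2 = 11.250 − (5.374) = 5.876; smaller M is more luminous → Star 2.
L ratio = 10^(0.4 |ΔM|) = 10^2.350 = 224.0

Star 2 is more luminous, by a factor of 224.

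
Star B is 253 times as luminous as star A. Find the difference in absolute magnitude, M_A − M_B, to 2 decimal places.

M_A − M_B ≈ 6.01

Pogson: ΔM = −2.5 log₁₀(ratio) = −2.5 log₁₀(253) = −2.5 × 2.4031 = -6.008
Star B is brighter so has the smaller magnitude: M_A − M_B is positive.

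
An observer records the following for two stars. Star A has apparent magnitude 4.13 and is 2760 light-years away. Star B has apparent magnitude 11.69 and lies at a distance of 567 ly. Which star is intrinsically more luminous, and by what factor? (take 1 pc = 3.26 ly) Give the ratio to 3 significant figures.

Star A: d = 2760 ly / 3.26 = 846.6 pc
Star A: M = m − 5 log₁₀ d + 5 = 4.13 − 5·2.9277 + 5 = -5.508
Star B: d = 567 ly / 3.26 = 173.9 pc
Star B: M = m − 5 log₁₀ d + 5 = 11.69 − 5·2.2404 + 5 = 5.488
ΔM = M_A − M_B = -5.508 − (5.488) = -10.997; smaller M is more luminous → Star A.
L ratio = 10^(0.4 |ΔM|) = 10^4.399 = 25040

Star A is more luminous, by a factor of 25000.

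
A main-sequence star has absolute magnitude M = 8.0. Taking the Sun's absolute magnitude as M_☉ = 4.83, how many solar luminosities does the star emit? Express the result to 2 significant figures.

M − M_☉ = 8.0 − 4.83 = 3.170
L/L_☉ = 10^(−0.4 (M − M_☉)) = 10^-1.268 = 0.05395

L/L_☉ ≈ 0.054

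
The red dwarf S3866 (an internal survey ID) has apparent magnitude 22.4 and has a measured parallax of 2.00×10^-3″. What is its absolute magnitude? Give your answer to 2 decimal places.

M ≈ 13.91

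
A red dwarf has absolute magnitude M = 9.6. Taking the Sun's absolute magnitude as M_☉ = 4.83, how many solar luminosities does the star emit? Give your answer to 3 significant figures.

L/L_☉ ≈ 0.0124

M − M_☉ = 9.6 − 4.83 = 4.770
L/L_☉ = 10^(−0.4 (M − M_☉)) = 10^-1.908 = 0.01236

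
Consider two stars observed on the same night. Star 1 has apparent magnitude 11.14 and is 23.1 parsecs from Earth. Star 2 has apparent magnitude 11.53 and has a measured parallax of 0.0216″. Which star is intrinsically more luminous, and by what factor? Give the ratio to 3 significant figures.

Star 2 is more luminous, by a factor of 2.80.

Star 1: M = m − 5 log₁₀ d + 5 = 11.14 − 5·1.3636 + 5 = 9.322
Star 2: d = 1/p = 1/0.0216″ = 46.30 pc
Star 2: M = m − 5 log₁₀ d + 5 = 11.53 − 5·1.6655 + 5 = 8.202
ΔM = M_1 − M_2 = 9.322 − (8.202) = 1.120; smaller M is more luminous → Star 2.
L ratio = 10^(0.4 |ΔM|) = 10^0.448 = 2.805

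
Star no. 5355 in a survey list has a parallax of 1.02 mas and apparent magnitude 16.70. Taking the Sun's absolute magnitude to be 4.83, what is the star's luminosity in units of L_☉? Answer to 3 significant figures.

L/L_☉ ≈ 0.172

d = 1/p = 1000/1.02 mas = 980.4 pc
M = m − 5 log₁₀ d + 5 = 16.70 − 5·2.9914 + 5 = 6.743
M − M_☉ = 6.743 − 4.83 = 1.913
L/L_☉ = 10^(−0.4 × 1.913) = 0.1717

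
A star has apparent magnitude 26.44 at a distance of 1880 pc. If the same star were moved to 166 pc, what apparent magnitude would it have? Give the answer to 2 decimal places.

m ≈ 21.17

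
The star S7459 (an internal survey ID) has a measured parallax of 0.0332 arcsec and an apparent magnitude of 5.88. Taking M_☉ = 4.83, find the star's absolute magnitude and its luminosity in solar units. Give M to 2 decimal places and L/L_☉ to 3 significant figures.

M ≈ 3.49; L/L_☉ ≈ 3.45

d = 1/p = 1/0.0332″ = 30.12 pc
M = m − 5 log₁₀ d + 5 = 5.88 − 5·1.4789 + 5 = 3.486
M − M_☉ = 3.486 − 4.83 = -1.344
L/L_☉ = 10^(−0.4 × -1.344) = 3.449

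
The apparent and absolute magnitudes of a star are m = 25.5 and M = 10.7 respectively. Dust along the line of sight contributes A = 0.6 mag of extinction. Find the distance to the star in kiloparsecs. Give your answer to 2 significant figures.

m − M = 5 log₁₀(d/10 pc) + A  ⇒  25.5 − (10.7) − 0.6 = 5 log₁₀(d/10)
14.200 = 5 log₁₀(d/10)
log₁₀ d = (m − M − A)/5 + 1 = 3.8400
d = 10^3.8400 = 6918 pc
= 6.918 kpc

d ≈ 6.9 kpc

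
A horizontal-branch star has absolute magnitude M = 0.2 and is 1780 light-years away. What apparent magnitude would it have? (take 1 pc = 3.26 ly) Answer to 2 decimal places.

d = 1780 ly / 3.26 = 546.0 pc
m = M + 5 log₁₀ d − 5 = 0.2 + 5·2.7372 − 5 = 8.886

m ≈ 8.89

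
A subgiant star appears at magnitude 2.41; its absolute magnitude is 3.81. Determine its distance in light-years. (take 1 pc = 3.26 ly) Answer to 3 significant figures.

μ = m − M = -1.400
m − M = 5 log₁₀ d − 5
log₁₀ d = (m − M)/5 + 1 = 0.7200
d = 10^0.7200 = 5.248 pc
= 17.11 ly

d ≈ 17.1 ly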